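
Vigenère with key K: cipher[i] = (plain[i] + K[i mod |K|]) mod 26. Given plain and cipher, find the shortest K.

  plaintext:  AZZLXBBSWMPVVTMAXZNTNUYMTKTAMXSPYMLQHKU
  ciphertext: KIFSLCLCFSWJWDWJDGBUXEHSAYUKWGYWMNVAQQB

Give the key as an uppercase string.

KJGHOBK

  i= 0: K-A = 10 → K
  i= 1: I-Z =  9 → J
  i= 2: F-Z =  6 → G
  i= 3: S-L =  7 → H
  i= 4: L-X = 14 → O
  i= 5: C-B =  1 → B
  i= 6: L-B = 10 → K
  i= 7: C-S = 10 → K
  i= 8: F-W =  9 → J
  i= 9: S-M =  6 → G
  i=10: W-P =  7 → H
  i=11: J-V = 14 → O
  i=12: W-V =  1 → B
  i=13: D-T = 10 → K
  i=14: W-M = 10 → K
  i=15: J-A =  9 → J
  i=16: D-X =  6 → G
  i=17: G-Z =  7 → H
  i=18: B-N = 14 → O
  i=19: U-T =  1 → B
  i=20: X-N = 10 → K
  i=21: E-U = 10 → K
  i=22: H-Y =  9 → J
  i=23: S-M =  6 → G
  i=24: A-T =  7 → H
  i=25: Y-K = 14 → O
  i=26: U-T =  1 → B
  i=27: K-A = 10 → K
  i=28: W-M = 10 → K
  i=29: G-X =  9 → J
  i=30: Y-S =  6 → G
  i=31: W-P =  7 → H
  i=32: M-Y = 14 → O
  i=33: N-M =  1 → B
  i=34: V-L = 10 → K
  i=35: A-Q = 10 → K
  i=36: Q-H =  9 → J
  i=37: Q-K =  6 → G
  i=38: B-U =  7 → H
  shifts repeat with period 7: KJGHOBK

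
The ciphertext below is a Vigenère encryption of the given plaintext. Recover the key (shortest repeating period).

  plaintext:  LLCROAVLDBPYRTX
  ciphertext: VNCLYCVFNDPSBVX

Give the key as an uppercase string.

  i= 0: V-L = 10 → K
  i= 1: N-L =  2 → C
  i= 2: C-C =  0 → A
  i= 3: L-R = 20 → U
  i= 4: Y-O = 10 → K
  i= 5: C-A =  2 → C
  i= 6: V-V =  0 → A
  i= 7: F-L = 20 → U
  i= 8: N-D = 10 → K
  i= 9: D-B =  2 → C
  i=10: P-P =  0 → A
  i=11: S-Y = 20 → U
  i=12: B-R = 10 → K
  i=13: V-T =  2 → C
  i=14: X-X =  0 → A
  shifts repeat with period 4: KCAU

KCAU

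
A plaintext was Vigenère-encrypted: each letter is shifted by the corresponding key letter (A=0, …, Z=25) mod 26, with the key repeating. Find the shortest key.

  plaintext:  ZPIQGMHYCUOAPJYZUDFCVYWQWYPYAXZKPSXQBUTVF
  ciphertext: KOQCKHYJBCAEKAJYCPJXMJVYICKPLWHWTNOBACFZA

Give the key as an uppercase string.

LZIMEVR

  i= 0: K-Z = 11 → L
  i= 1: O-P = 25 → Z
  i= 2: Q-I =  8 → I
  i= 3: C-Q = 12 → M
  i= 4: K-G =  4 → E
  i= 5: H-M = 21 → V
  i= 6: Y-H = 17 → R
  i= 7: J-Y = 11 → L
  i= 8: B-C = 25 → Z
  i= 9: C-U =  8 → I
  i=10: A-O = 12 → M
  i=11: E-A =  4 → E
  i=12: K-P = 21 → V
  i=13: A-J = 17 → R
  i=14: J-Y = 11 → L
  i=15: Y-Z = 25 → Z
  i=16: C-U =  8 → I
  i=17: P-D = 12 → M
  i=18: J-F =  4 → E
  i=19: X-C = 21 → V
  i=20: M-V = 17 → R
  i=21: J-Y = 11 → L
  i=22: V-W = 25 → Z
  i=23: Y-Q =  8 → I
  i=24: I-W = 12 → M
  i=25: C-Y =  4 → E
  i=26: K-P = 21 → V
  i=27: P-Y = 17 → R
  i=28: L-A = 11 → L
  i=29: W-X = 25 → Z
  i=30: H-Z =  8 → I
  i=31: W-K = 12 → M
  i=32: T-P =  4 → E
  i=33: N-S = 21 → V
  i=34: O-X = 17 → R
  i=35: B-Q = 11 → L
  i=36: A-B = 25 → Z
  i=37: C-U =  8 → I
  i=38: F-T = 12 → M
  i=39: Z-V =  4 → E
  i=40: A-F = 21 → V
  shifts repeat with period 7: LZIMEVR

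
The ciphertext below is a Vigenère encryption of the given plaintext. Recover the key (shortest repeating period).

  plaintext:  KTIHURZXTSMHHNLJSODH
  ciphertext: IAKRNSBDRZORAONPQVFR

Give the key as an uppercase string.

  i= 0: I-K = 24 → Y
  i= 1: A-T =  7 → H
  i= 2: K-I =  2 → C
  i= 3: R-H = 10 → K
  i= 4: N-U = 19 → T
  i= 5: S-R =  1 → B
  i= 6: B-Z =  2 → C
  i= 7: D-X =  6 → G
  i= 8: R-T = 24 → Y
  i= 9: Z-S =  7 → H
  i=10: O-M =  2 → C
  i=11: R-H = 10 → K
  i=12: A-H = 19 → T
  i=13: O-N =  1 → B
  i=14: N-L =  2 → C
  i=15: P-J =  6 → G
  i=16: Q-S = 24 → Y
  i=17: V-O =  7 → H
  i=18: F-D =  2 → C
  i=19: R-H = 10 → K
  shifts repeat with period 8: YHCKTBCG

YHCKTBCG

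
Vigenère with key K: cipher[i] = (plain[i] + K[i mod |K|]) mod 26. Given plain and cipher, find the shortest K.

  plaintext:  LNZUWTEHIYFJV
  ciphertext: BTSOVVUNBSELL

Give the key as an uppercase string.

  i= 0: B-L = 16 → Q
  i= 1: T-N =  6 → G
  i= 2: S-Z = 19 → T
  i= 3: O-U = 20 → U
  i= 4: V-W = 25 → Z
  i= 5: V-T =  2 → C
  i= 6: U-E = 16 → Q
  i= 7: N-H =  6 → G
  i= 8: B-I = 19 → T
  i= 9: S-Y = 20 → U
  i=10: E-F = 25 → Z
  i=11: L-J =  2 → C
  i=12: L-V = 16 → Q
  shifts repeat with period 6: QGTUZC

QGTUZC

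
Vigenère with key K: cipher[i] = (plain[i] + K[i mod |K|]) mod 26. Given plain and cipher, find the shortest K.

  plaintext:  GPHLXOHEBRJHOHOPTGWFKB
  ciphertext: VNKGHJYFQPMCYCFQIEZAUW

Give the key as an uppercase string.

  i= 0: V-G = 15 → P
  i= 1: N-P = 24 → Y
  i= 2: K-H =  3 → D
  i= 3: G-L = 21 → V
  i= 4: H-X = 10 → K
  i= 5: J-O = 21 → V
  i= 6: Y-H = 17 → R
  i= 7: F-E =  1 → B
  i= 8: Q-B = 15 → P
  i= 9: P-R = 24 → Y
  i=10: M-J =  3 → D
  i=11: C-H = 21 → V
  i=12: Y-O = 10 → K
  i=13: C-H = 21 → V
  i=14: F-O = 17 → R
  i=15: Q-P =  1 → B
  i=16: I-T = 15 → P
  i=17: E-G = 24 → Y
  i=18: Z-W =  3 → D
  i=19: A-F = 21 → V
  i=20: U-K = 10 → K
  i=21: W-B = 21 → V
  shifts repeat with period 8: PYDVKVRB

PYDVKVRB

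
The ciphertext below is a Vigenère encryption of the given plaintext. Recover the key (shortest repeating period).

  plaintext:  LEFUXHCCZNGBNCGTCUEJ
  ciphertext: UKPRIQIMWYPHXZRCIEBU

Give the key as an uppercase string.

JGKXL

  i= 0: U-L =  9 → J
  i= 1: K-E =  6 → G
  i= 2: P-F = 10 → K
  i= 3: R-U = 23 → X
  i= 4: I-X = 11 → L
  i= 5: Q-H =  9 → J
  i= 6: I-C =  6 → G
  i= 7: M-C = 10 → K
  i= 8: W-Z = 23 → X
  i= 9: Y-N = 11 → L
  i=10: P-G =  9 → J
  i=11: H-B =  6 → G
  i=12: X-N = 10 → K
  i=13: Z-C = 23 → X
  i=14: R-G = 11 → L
  i=15: C-T =  9 → J
  i=16: I-C =  6 → G
  i=17: E-U = 10 → K
  i=18: B-E = 23 → X
  i=19: U-J = 11 → L
  shifts repeat with period 5: JGKXL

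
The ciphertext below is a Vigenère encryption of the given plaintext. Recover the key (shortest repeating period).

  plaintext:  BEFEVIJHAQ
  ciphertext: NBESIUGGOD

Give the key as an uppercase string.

  i= 0: N-B = 12 → M
  i= 1: B-E = 23 → X
  i= 2: E-F = 25 → Z
  i= 3: S-E = 14 → O
  i= 4: I-V = 13 → N
  i= 5: U-I = 12 → M
  i= 6: G-J = 23 → X
  i= 7: G-H = 25 → Z
  i= 8: O-A = 14 → O
  i= 9: D-Q = 13 → N
  shifts repeat with period 5: MXZON

MXZON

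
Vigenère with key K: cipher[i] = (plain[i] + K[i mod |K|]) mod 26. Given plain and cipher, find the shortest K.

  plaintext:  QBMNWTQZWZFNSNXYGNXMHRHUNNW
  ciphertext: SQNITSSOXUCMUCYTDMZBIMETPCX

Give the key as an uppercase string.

CPBVXZ

  i= 0: S-Q =  2 → C
  i= 1: Q-B = 15 → P
  i= 2: N-M =  1 → B
  i= 3: I-N = 21 → V
  i= 4: T-W = 23 → X
  i= 5: S-T = 25 → Z
  i= 6: S-Q =  2 → C
  i= 7: O-Z = 15 → P
  i= 8: X-W =  1 → B
  i= 9: U-Z = 21 → V
  i=10: C-F = 23 → X
  i=11: M-N = 25 → Z
  i=12: U-S =  2 → C
  i=13: C-N = 15 → P
  i=14: Y-X =  1 → B
  i=15: T-Y = 21 → V
  i=16: D-G = 23 → X
  i=17: M-N = 25 → Z
  i=18: Z-X =  2 → C
  i=19: B-M = 15 → P
  i=20: I-H =  1 → B
  i=21: M-R = 21 → V
  i=22: E-H = 23 → X
  i=23: T-U = 25 → Z
  i=24: P-N =  2 → C
  i=25: C-N = 15 → P
  i=26: X-W =  1 → B
  shifts repeat with period 6: CPBVXZ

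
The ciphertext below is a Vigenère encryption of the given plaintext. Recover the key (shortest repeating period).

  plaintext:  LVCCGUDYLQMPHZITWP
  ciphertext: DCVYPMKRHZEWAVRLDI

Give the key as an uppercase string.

  i= 0: D-L = 18 → S
  i= 1: C-V =  7 → H
  i= 2: V-C = 19 → T
  i= 3: Y-C = 22 → W
  i= 4: P-G =  9 → J
  i= 5: M-U = 18 → S
  i= 6: K-D =  7 → H
  i= 7: R-Y = 19 → T
  i= 8: H-L = 22 → W
  i= 9: Z-Q =  9 → J
  i=10: E-M = 18 → S
  i=11: W-P =  7 → H
  i=12: A-H = 19 → T
  i=13: V-Z = 22 → W
  i=14: R-I =  9 → J
  i=15: L-T = 18 → S
  i=16: D-W =  7 → H
  i=17: I-P = 19 → T
  shifts repeat with period 5: SHTWJ

SHTWJ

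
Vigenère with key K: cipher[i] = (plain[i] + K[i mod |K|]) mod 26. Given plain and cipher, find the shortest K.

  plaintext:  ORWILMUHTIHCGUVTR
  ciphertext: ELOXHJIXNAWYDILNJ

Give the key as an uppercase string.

QUSPWXO

  i= 0: E-O = 16 → Q
  i= 1: L-R = 20 → U
  i= 2: O-W = 18 → S
  i= 3: X-I = 15 → P
  i= 4: H-L = 22 → W
  i= 5: J-M = 23 → X
  i= 6: I-U = 14 → O
  i= 7: X-H = 16 → Q
  i= 8: N-T = 20 → U
  i= 9: A-I = 18 → S
  i=10: W-H = 15 → P
  i=11: Y-C = 22 → W
  i=12: D-G = 23 → X
  i=13: I-U = 14 → O
  i=14: L-V = 16 → Q
  i=15: N-T = 20 → U
  i=16: J-R = 18 → S
  shifts repeat with period 7: QUSPWXO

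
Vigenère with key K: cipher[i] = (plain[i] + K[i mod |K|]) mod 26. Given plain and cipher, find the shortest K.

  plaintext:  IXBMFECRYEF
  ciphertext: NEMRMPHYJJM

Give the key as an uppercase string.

FHL

  i= 0: N-I =  5 → F
  i= 1: E-X =  7 → H
  i= 2: M-B = 11 → L
  i= 3: R-M =  5 → F
  i= 4: M-F =  7 → H
  i= 5: P-E = 11 → L
  i= 6: H-C =  5 → F
  i= 7: Y-R =  7 → H
  i= 8: J-Y = 11 → L
  i= 9: J-E =  5 → F
  i=10: M-F =  7 → H
  shifts repeat with period 3: FHL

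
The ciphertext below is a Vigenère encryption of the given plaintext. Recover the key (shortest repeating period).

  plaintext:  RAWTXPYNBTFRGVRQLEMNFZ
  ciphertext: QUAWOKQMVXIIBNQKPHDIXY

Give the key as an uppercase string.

ZUEDRVS

  i= 0: Q-R = 25 → Z
  i= 1: U-A = 20 → U
  i= 2: A-W =  4 → E
  i= 3: W-T =  3 → D
  i= 4: O-X = 17 → R
  i= 5: K-P = 21 → V
  i= 6: Q-Y = 18 → S
  i= 7: M-N = 25 → Z
  i= 8: V-B = 20 → U
  i= 9: X-T =  4 → E
  i=10: I-F =  3 → D
  i=11: I-R = 17 → R
  i=12: B-G = 21 → V
  i=13: N-V = 18 → S
  i=14: Q-R = 25 → Z
  i=15: K-Q = 20 → U
  i=16: P-L =  4 → E
  i=17: H-E =  3 → D
  i=18: D-M = 17 → R
  i=19: I-N = 21 → V
  i=20: X-F = 18 → S
  i=21: Y-Z = 25 → Z
  shifts repeat with period 7: ZUEDRVS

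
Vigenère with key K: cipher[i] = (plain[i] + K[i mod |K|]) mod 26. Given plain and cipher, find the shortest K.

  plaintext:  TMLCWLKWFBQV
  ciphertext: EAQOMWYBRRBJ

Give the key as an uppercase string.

LOFMQ

  i= 0: E-T = 11 → L
  i= 1: A-M = 14 → O
  i= 2: Q-L =  5 → F
  i= 3: O-C = 12 → M
  i= 4: M-W = 16 → Q
  i= 5: W-L = 11 → L
  i= 6: Y-K = 14 → O
  i= 7: B-W =  5 → F
  i= 8: R-F = 12 → M
  i= 9: R-B = 16 → Q
  i=10: B-Q = 11 → L
  i=11: J-V = 14 → O
  shifts repeat with period 5: LOFMQ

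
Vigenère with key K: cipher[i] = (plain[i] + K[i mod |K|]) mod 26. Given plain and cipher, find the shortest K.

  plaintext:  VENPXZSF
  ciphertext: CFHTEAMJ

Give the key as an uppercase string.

HBUE

  i= 0: C-V =  7 → H
  i= 1: F-E =  1 → B
  i= 2: H-N = 20 → U
  i= 3: T-P =  4 → E
  i= 4: E-X =  7 → H
  i= 5: A-Z =  1 → B
  i= 6: M-S = 20 → U
  i= 7: J-F =  4 → E
  shifts repeat with period 4: HBUE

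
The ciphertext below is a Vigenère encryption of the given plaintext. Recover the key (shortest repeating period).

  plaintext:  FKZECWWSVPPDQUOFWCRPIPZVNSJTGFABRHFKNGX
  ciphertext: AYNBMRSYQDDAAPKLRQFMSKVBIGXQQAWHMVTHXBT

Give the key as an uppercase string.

  i= 0: A-F = 21 → V
  i= 1: Y-K = 14 → O
  i= 2: N-Z = 14 → O
  i= 3: B-E = 23 → X
  i= 4: M-C = 10 → K
  i= 5: R-W = 21 → V
  i= 6: S-W = 22 → W
  i= 7: Y-S =  6 → G
  i= 8: Q-V = 21 → V
  i= 9: D-P = 14 → O
  i=10: D-P = 14 → O
  i=11: A-D = 23 → X
  i=12: A-Q = 10 → K
  i=13: P-U = 21 → V
  i=14: K-O = 22 → W
  i=15: L-F =  6 → G
  i=16: R-W = 21 → V
  i=17: Q-C = 14 → O
  i=18: F-R = 14 → O
  i=19: M-P = 23 → X
  i=20: S-I = 10 → K
  i=21: K-P = 21 → V
  i=22: V-Z = 22 → W
  i=23: B-V =  6 → G
  i=24: I-N = 21 → V
  i=25: G-S = 14 → O
  i=26: X-J = 14 → O
  i=27: Q-T = 23 → X
  i=28: Q-G = 10 → K
  i=29: A-F = 21 → V
  i=30: W-A = 22 → W
  i=31: H-B =  6 → G
  i=32: M-R = 21 → V
  i=33: V-H = 14 → O
  i=34: T-F = 14 → O
  i=35: H-K = 23 → X
  i=36: X-N = 10 → K
  i=37: B-G = 21 → V
  i=38: T-X = 22 → W
  shifts repeat with period 8: VOOXKVWG

VOOXKVWG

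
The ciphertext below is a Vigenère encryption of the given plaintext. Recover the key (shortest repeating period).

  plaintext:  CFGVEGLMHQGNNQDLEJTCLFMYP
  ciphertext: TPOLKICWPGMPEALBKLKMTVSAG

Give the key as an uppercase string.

  i= 0: T-C = 17 → R
  i= 1: P-F = 10 → K
  i= 2: O-G =  8 → I
  i= 3: L-V = 16 → Q
  i= 4: K-E =  6 → G
  i= 5: I-G =  2 → C
  i= 6: C-L = 17 → R
  i= 7: W-M = 10 → K
  i= 8: P-H =  8 → I
  i= 9: G-Q = 16 → Q
  i=10: M-G =  6 → G
  i=11: P-N =  2 → C
  i=12: E-N = 17 → R
  i=13: A-Q = 10 → K
  i=14: L-D =  8 → I
  i=15: B-L = 16 → Q
  i=16: K-E =  6 → G
  i=17: L-J =  2 → C
  i=18: K-T = 17 → R
  i=19: M-C = 10 → K
  i=20: T-L =  8 → I
  i=21: V-F = 16 → Q
  i=22: S-M =  6 → G
  i=23: A-Y =  2 → C
  i=24: G-P = 17 → R
  shifts repeat with period 6: RKIQGC

RKIQGC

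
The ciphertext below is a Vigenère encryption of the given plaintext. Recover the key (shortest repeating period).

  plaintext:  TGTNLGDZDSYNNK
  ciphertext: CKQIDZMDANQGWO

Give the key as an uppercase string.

  i= 0: C-T =  9 → J
  i= 1: K-G =  4 → E
  i= 2: Q-T = 23 → X
  i= 3: I-N = 21 → V
  i= 4: D-L = 18 → S
  i= 5: Z-G = 19 → T
  i= 6: M-D =  9 → J
  i= 7: D-Z =  4 → E
  i= 8: A-D = 23 → X
  i= 9: N-S = 21 → V
  i=10: Q-Y = 18 → S
  i=11: G-N = 19 → T
  i=12: W-N =  9 → J
  i=13: O-K =  4 → E
  shifts repeat with period 6: JEXVST

JEXVST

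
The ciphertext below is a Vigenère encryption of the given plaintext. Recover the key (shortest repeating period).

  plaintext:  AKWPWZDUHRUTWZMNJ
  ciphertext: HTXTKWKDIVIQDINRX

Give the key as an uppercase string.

HJBEOX

  i= 0: H-A =  7 → H
  i= 1: T-K =  9 → J
  i= 2: X-W =  1 → B
  i= 3: T-P =  4 → E
  i= 4: K-W = 14 → O
  i= 5: W-Z = 23 → X
  i= 6: K-D =  7 → H
  i= 7: D-U =  9 → J
  i= 8: I-H =  1 → B
  i= 9: V-R =  4 → E
  i=10: I-U = 14 → O
  i=11: Q-T = 23 → X
  i=12: D-W =  7 → H
  i=13: I-Z =  9 → J
  i=14: N-M =  1 → B
  i=15: R-N =  4 → E
  i=16: X-J = 14 → O
  shifts repeat with period 6: HJBEOX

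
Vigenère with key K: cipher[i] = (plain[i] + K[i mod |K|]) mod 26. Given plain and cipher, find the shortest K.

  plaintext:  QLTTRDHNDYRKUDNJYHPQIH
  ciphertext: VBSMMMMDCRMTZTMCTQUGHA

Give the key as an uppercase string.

FQZTVJ

  i= 0: V-Q =  5 → F
  i= 1: B-L = 16 → Q
  i= 2: S-T = 25 → Z
  i= 3: M-T = 19 → T
  i= 4: M-R = 21 → V
  i= 5: M-D =  9 → J
  i= 6: M-H =  5 → F
  i= 7: D-N = 16 → Q
  i= 8: C-D = 25 → Z
  i= 9: R-Y = 19 → T
  i=10: M-R = 21 → V
  i=11: T-K =  9 → J
  i=12: Z-U =  5 → F
  i=13: T-D = 16 → Q
  i=14: M-N = 25 → Z
  i=15: C-J = 19 → T
  i=16: T-Y = 21 → V
  i=17: Q-H =  9 → J
  i=18: U-P =  5 → F
  i=19: G-Q = 16 → Q
  i=20: H-I = 25 → Z
  i=21: A-H = 19 → T
  shifts repeat with period 6: FQZTVJ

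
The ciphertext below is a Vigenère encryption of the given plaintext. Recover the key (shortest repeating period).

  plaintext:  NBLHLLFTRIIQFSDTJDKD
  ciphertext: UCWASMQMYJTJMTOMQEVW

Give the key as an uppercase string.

HBLT

  i= 0: U-N =  7 → H
  i= 1: C-B =  1 → B
  i= 2: W-L = 11 → L
  i= 3: A-H = 19 → T
  i= 4: S-L =  7 → H
  i= 5: M-L =  1 → B
  i= 6: Q-F = 11 → L
  i= 7: M-T = 19 → T
  i= 8: Y-R =  7 → H
  i= 9: J-I =  1 → B
  i=10: T-I = 11 → L
  i=11: J-Q = 19 → T
  i=12: M-F =  7 → H
  i=13: T-S =  1 → B
  i=14: O-D = 11 → L
  i=15: M-T = 19 → T
  i=16: Q-J =  7 → H
  i=17: E-D =  1 → B
  i=18: V-K = 11 → L
  i=19: W-D = 19 → T
  shifts repeat with period 4: HBLT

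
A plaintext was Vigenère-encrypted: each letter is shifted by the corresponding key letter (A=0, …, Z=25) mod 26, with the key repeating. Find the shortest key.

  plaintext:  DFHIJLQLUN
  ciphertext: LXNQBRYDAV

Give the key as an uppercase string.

ISG

  i= 0: L-D =  8 → I
  i= 1: X-F = 18 → S
  i= 2: N-H =  6 → G
  i= 3: Q-I =  8 → I
  i= 4: B-J = 18 → S
  i= 5: R-L =  6 → G
  i= 6: Y-Q =  8 → I
  i= 7: D-L = 18 → S
  i= 8: A-U =  6 → G
  i= 9: V-N =  8 → I
  shifts repeat with period 3: ISG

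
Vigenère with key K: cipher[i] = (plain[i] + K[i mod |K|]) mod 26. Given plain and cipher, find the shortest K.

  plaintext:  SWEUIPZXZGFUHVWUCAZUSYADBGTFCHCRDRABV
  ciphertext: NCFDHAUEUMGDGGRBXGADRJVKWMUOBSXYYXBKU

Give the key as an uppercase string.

  i= 0: N-S = 21 → V
  i= 1: C-W =  6 → G
  i= 2: F-E =  1 → B
  i= 3: D-U =  9 → J
  i= 4: H-I = 25 → Z
  i= 5: A-P = 11 → L
  i= 6: U-Z = 21 → V
  i= 7: E-X =  7 → H
  i= 8: U-Z = 21 → V
  i= 9: M-G =  6 → G
  i=10: G-F =  1 → B
  i=11: D-U =  9 → J
  i=12: G-H = 25 → Z
  i=13: G-V = 11 → L
  i=14: R-W = 21 → V
  i=15: B-U =  7 → H
  i=16: X-C = 21 → V
  i=17: G-A =  6 → G
  i=18: A-Z =  1 → B
  i=19: D-U =  9 → J
  i=20: R-S = 25 → Z
  i=21: J-Y = 11 → L
  i=22: V-A = 21 → V
  i=23: K-D =  7 → H
  i=24: W-B = 21 → V
  i=25: M-G =  6 → G
  i=26: U-T =  1 → B
  i=27: O-F =  9 → J
  i=28: B-C = 25 → Z
  i=29: S-H = 11 → L
  i=30: X-C = 21 → V
  i=31: Y-R =  7 → H
  i=32: Y-D = 21 → V
  i=33: X-R =  6 → G
  i=34: B-A =  1 → B
  i=35: K-B =  9 → J
  i=36: U-V = 25 → Z
  shifts repeat with period 8: VGBJZLVH

VGBJZLVH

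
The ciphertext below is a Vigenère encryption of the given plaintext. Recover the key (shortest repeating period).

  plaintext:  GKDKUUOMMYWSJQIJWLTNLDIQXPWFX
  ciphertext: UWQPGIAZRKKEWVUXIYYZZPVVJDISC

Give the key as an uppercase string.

OMNFM

  i= 0: U-G = 14 → O
  i= 1: W-K = 12 → M
  i= 2: Q-D = 13 → N
  i= 3: P-K =  5 → F
  i= 4: G-U = 12 → M
  i= 5: I-U = 14 → O
  i= 6: A-O = 12 → M
  i= 7: Z-M = 13 → N
  i= 8: R-M =  5 → F
  i= 9: K-Y = 12 → M
  i=10: K-W = 14 → O
  i=11: E-S = 12 → M
  i=12: W-J = 13 → N
  i=13: V-Q =  5 → F
  i=14: U-I = 12 → M
  i=15: X-J = 14 → O
  i=16: I-W = 12 → M
  i=17: Y-L = 13 → N
  i=18: Y-T =  5 → F
  i=19: Z-N = 12 → M
  i=20: Z-L = 14 → O
  i=21: P-D = 12 → M
  i=22: V-I = 13 → N
  i=23: V-Q =  5 → F
  i=24: J-X = 12 → M
  i=25: D-P = 14 → O
  i=26: I-W = 12 → M
  i=27: S-F = 13 → N
  i=28: C-X =  5 → F
  shifts repeat with period 5: OMNFM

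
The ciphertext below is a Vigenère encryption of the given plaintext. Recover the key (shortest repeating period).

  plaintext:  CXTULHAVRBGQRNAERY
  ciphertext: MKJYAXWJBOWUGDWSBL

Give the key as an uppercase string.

  i= 0: M-C = 10 → K
  i= 1: K-X = 13 → N
  i= 2: J-T = 16 → Q
  i= 3: Y-U =  4 → E
  i= 4: A-L = 15 → P
  i= 5: X-H = 16 → Q
  i= 6: W-A = 22 → W
  i= 7: J-V = 14 → O
  i= 8: B-R = 10 → K
  i= 9: O-B = 13 → N
  i=10: W-G = 16 → Q
  i=11: U-Q =  4 → E
  i=12: G-R = 15 → P
  i=13: D-N = 16 → Q
  i=14: W-A = 22 → W
  i=15: S-E = 14 → O
  i=16: B-R = 10 → K
  i=17: L-Y = 13 → N
  shifts repeat with period 8: KNQEPQWO

KNQEPQWO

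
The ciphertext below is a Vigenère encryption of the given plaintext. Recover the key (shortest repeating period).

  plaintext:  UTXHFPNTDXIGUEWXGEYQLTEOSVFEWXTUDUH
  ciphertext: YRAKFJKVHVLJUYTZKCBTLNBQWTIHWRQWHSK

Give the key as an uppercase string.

EYDDAUXC

  i= 0: Y-U =  4 → E
  i= 1: R-T = 24 → Y
  i= 2: A-X =  3 → D
  i= 3: K-H =  3 → D
  i= 4: F-F =  0 → A
  i= 5: J-P = 20 → U
  i= 6: K-N = 23 → X
  i= 7: V-T =  2 → C
  i= 8: H-D =  4 → E
  i= 9: V-X = 24 → Y
  i=10: L-I =  3 → D
  i=11: J-G =  3 → D
  i=12: U-U =  0 → A
  i=13: Y-E = 20 → U
  i=14: T-W = 23 → X
  i=15: Z-X =  2 → C
  i=16: K-G =  4 → E
  i=17: C-E = 24 → Y
  i=18: B-Y =  3 → D
  i=19: T-Q =  3 → D
  i=20: L-L =  0 → A
  i=21: N-T = 20 → U
  i=22: B-E = 23 → X
  i=23: Q-O =  2 → C
  i=24: W-S =  4 → E
  i=25: T-V = 24 → Y
  i=26: I-F =  3 → D
  i=27: H-E =  3 → D
  i=28: W-W =  0 → A
  i=29: R-X = 20 → U
  i=30: Q-T = 23 → X
  i=31: W-U =  2 → C
  i=32: H-D =  4 → E
  i=33: S-U = 24 → Y
  i=34: K-H =  3 → D
  shifts repeat with period 8: EYDDAUXC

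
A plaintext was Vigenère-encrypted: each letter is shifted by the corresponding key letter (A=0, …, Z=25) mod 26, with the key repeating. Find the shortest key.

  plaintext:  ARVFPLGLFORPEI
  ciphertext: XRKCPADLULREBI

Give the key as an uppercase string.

XAP

  i= 0: X-A = 23 → X
  i= 1: R-R =  0 → A
  i= 2: K-V = 15 → P
  i= 3: C-F = 23 → X
  i= 4: P-P =  0 → A
  i= 5: A-L = 15 → P
  i= 6: D-G = 23 → X
  i= 7: L-L =  0 → A
  i= 8: U-F = 15 → P
  i= 9: L-O = 23 → X
  i=10: R-R =  0 → A
  i=11: E-P = 15 → P
  i=12: B-E = 23 → X
  i=13: I-I =  0 → A
  shifts repeat with period 3: XAP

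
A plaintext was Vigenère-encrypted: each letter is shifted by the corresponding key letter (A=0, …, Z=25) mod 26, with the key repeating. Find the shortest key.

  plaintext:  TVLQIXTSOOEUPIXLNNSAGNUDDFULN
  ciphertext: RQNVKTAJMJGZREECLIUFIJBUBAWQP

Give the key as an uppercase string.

  i= 0: R-T = 24 → Y
  i= 1: Q-V = 21 → V
  i= 2: N-L =  2 → C
  i= 3: V-Q =  5 → F
  i= 4: K-I =  2 → C
  i= 5: T-X = 22 → W
  i= 6: A-T =  7 → H
  i= 7: J-S = 17 → R
  i= 8: M-O = 24 → Y
  i= 9: J-O = 21 → V
  i=10: G-E =  2 → C
  i=11: Z-U =  5 → F
  i=12: R-P =  2 → C
  i=13: E-I = 22 → W
  i=14: E-X =  7 → H
  i=15: C-L = 17 → R
  i=16: L-N = 24 → Y
  i=17: I-N = 21 → V
  i=18: U-S =  2 → C
  i=19: F-A =  5 → F
  i=20: I-G =  2 → C
  i=21: J-N = 22 → W
  i=22: B-U =  7 → H
  i=23: U-D = 17 → R
  i=24: B-D = 24 → Y
  i=25: A-F = 21 → V
  i=26: W-U =  2 → C
  i=27: Q-L =  5 → F
  i=28: P-N =  2 → C
  shifts repeat with period 8: YVCFCWHR

YVCFCWHR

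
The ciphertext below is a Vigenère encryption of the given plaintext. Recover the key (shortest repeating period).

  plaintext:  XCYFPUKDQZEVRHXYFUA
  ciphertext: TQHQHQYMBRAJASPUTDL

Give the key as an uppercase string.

  i= 0: T-X = 22 → W
  i= 1: Q-C = 14 → O
  i= 2: H-Y =  9 → J
  i= 3: Q-F = 11 → L
  i= 4: H-P = 18 → S
  i= 5: Q-U = 22 → W
  i= 6: Y-K = 14 → O
  i= 7: M-D =  9 → J
  i= 8: B-Q = 11 → L
  i= 9: R-Z = 18 → S
  i=10: A-E = 22 → W
  i=11: J-V = 14 → O
  i=12: A-R =  9 → J
  i=13: S-H = 11 → L
  i=14: P-X = 18 → S
  i=15: U-Y = 22 → W
  i=16: T-F = 14 → O
  i=17: D-U =  9 → J
  i=18: L-A = 11 → L
  shifts repeat with period 5: WOJLS

WOJLS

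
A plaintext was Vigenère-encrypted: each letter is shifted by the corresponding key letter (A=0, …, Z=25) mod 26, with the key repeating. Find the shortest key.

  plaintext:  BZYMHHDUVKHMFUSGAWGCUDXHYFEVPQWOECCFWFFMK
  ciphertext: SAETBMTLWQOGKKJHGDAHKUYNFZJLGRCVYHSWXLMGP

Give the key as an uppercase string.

  i= 0: S-B = 17 → R
  i= 1: A-Z =  1 → B
  i= 2: E-Y =  6 → G
  i= 3: T-M =  7 → H
  i= 4: B-H = 20 → U
  i= 5: M-H =  5 → F
  i= 6: T-D = 16 → Q
  i= 7: L-U = 17 → R
  i= 8: W-V =  1 → B
  i= 9: Q-K =  6 → G
  i=10: O-H =  7 → H
  i=11: G-M = 20 → U
  i=12: K-F =  5 → F
  i=13: K-U = 16 → Q
  i=14: J-S = 17 → R
  i=15: H-G =  1 → B
  i=16: G-A =  6 → G
  i=17: D-W =  7 → H
  i=18: A-G = 20 → U
  i=19: H-C =  5 → F
  i=20: K-U = 16 → Q
  i=21: U-D = 17 → R
  i=22: Y-X =  1 → B
  i=23: N-H =  6 → G
  i=24: F-Y =  7 → H
  i=25: Z-F = 20 → U
  i=26: J-E =  5 → F
  i=27: L-V = 16 → Q
  i=28: G-P = 17 → R
  i=29: R-Q =  1 → B
  i=30: C-W =  6 → G
  i=31: V-O =  7 → H
  i=32: Y-E = 20 → U
  i=33: H-C =  5 → F
  i=34: S-C = 16 → Q
  i=35: W-F = 17 → R
  i=36: X-W =  1 → B
  i=37: L-F =  6 → G
  i=38: M-F =  7 → H
  i=39: G-M = 20 → U
  i=40: P-K =  5 → F
  shifts repeat with period 7: RBGHUFQ

RBGHUFQ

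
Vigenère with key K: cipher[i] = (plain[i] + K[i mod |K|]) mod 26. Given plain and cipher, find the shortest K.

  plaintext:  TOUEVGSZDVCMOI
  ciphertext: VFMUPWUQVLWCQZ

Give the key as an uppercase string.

  i= 0: V-T =  2 → C
  i= 1: F-O = 17 → R
  i= 2: M-U = 18 → S
  i= 3: U-E = 16 → Q
  i= 4: P-V = 20 → U
  i= 5: W-G = 16 → Q
  i= 6: U-S =  2 → C
  i= 7: Q-Z = 17 → R
  i= 8: V-D = 18 → S
  i= 9: L-V = 16 → Q
  i=10: W-C = 20 → U
  i=11: C-M = 16 → Q
  i=12: Q-O =  2 → C
  i=13: Z-I = 17 → R
  shifts repeat with period 6: CRSQUQ

CRSQUQ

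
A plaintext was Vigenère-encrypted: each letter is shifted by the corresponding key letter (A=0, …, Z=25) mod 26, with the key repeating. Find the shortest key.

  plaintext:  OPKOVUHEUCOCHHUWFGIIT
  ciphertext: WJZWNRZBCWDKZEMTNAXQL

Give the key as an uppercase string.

  i= 0: W-O =  8 → I
  i= 1: J-P = 20 → U
  i= 2: Z-K = 15 → P
  i= 3: W-O =  8 → I
  i= 4: N-V = 18 → S
  i= 5: R-U = 23 → X
  i= 6: Z-H = 18 → S
  i= 7: B-E = 23 → X
  i= 8: C-U =  8 → I
  i= 9: W-C = 20 → U
  i=10: D-O = 15 → P
  i=11: K-C =  8 → I
  i=12: Z-H = 18 → S
  i=13: E-H = 23 → X
  i=14: M-U = 18 → S
  i=15: T-W = 23 → X
  i=16: N-F =  8 → I
  i=17: A-G = 20 → U
  i=18: X-I = 15 → P
  i=19: Q-I =  8 → I
  i=20: L-T = 18 → S
  shifts repeat with period 8: IUPISXSX

IUPISXSX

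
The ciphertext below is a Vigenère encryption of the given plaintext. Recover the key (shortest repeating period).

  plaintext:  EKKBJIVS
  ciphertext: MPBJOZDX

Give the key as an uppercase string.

  i= 0: M-E =  8 → I
  i= 1: P-K =  5 → F
  i= 2: B-K = 17 → R
  i= 3: J-B =  8 → I
  i= 4: O-J =  5 → F
  i= 5: Z-I = 17 → R
  i= 6: D-V =  8 → I
  i= 7: X-S =  5 → F
  shifts repeat with period 3: IFR

IFR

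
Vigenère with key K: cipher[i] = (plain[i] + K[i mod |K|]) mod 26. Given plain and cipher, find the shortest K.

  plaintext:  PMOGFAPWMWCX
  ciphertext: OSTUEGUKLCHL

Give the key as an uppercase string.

  i= 0: O-P = 25 → Z
  i= 1: S-M =  6 → G
  i= 2: T-O =  5 → F
  i= 3: U-G = 14 → O
  i= 4: E-F = 25 → Z
  i= 5: G-A =  6 → G
  i= 6: U-P =  5 → F
  i= 7: K-W = 14 → O
  i= 8: L-M = 25 → Z
  i= 9: C-W =  6 → G
  i=10: H-C =  5 → F
  i=11: L-X = 14 → O
  shifts repeat with period 4: ZGFO

ZGFO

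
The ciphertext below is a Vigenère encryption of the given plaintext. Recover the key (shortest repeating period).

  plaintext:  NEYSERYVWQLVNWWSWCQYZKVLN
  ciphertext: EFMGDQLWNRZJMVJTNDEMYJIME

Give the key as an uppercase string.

RBOOZZNB

  i= 0: E-N = 17 → R
  i= 1: F-E =  1 → B
  i= 2: M-Y = 14 → O
  i= 3: G-S = 14 → O
  i= 4: D-E = 25 → Z
  i= 5: Q-R = 25 → Z
  i= 6: L-Y = 13 → N
  i= 7: W-V =  1 → B
  i= 8: N-W = 17 → R
  i= 9: R-Q =  1 → B
  i=10: Z-L = 14 → O
  i=11: J-V = 14 → O
  i=12: M-N = 25 → Z
  i=13: V-W = 25 → Z
  i=14: J-W = 13 → N
  i=15: T-S =  1 → B
  i=16: N-W = 17 → R
  i=17: D-C =  1 → B
  i=18: E-Q = 14 → O
  i=19: M-Y = 14 → O
  i=20: Y-Z = 25 → Z
  i=21: J-K = 25 → Z
  i=22: I-V = 13 → N
  i=23: M-L =  1 → B
  i=24: E-N = 17 → R
  shifts repeat with period 8: RBOOZZNB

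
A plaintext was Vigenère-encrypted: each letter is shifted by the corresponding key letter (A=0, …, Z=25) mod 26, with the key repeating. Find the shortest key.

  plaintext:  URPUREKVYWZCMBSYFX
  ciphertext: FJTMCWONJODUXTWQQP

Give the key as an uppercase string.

LSES

  i= 0: F-U = 11 → L
  i= 1: J-R = 18 → S
  i= 2: T-P =  4 → E
  i= 3: M-U = 18 → S
  i= 4: C-R = 11 → L
  i= 5: W-E = 18 → S
  i= 6: O-K =  4 → E
  i= 7: N-V = 18 → S
  i= 8: J-Y = 11 → L
  i= 9: O-W = 18 → S
  i=10: D-Z =  4 → E
  i=11: U-C = 18 → S
  i=12: X-M = 11 → L
  i=13: T-B = 18 → S
  i=14: W-S =  4 → E
  i=15: Q-Y = 18 → S
  i=16: Q-F = 11 → L
  i=17: P-X = 18 → S
  shifts repeat with period 4: LSES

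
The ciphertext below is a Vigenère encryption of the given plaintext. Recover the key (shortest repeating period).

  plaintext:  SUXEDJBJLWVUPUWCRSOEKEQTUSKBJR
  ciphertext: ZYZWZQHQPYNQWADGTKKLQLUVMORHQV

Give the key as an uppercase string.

  i= 0: Z-S =  7 → H
  i= 1: Y-U =  4 → E
  i= 2: Z-X =  2 → C
  i= 3: W-E = 18 → S
  i= 4: Z-D = 22 → W
  i= 5: Q-J =  7 → H
  i= 6: H-B =  6 → G
  i= 7: Q-J =  7 → H
  i= 8: P-L =  4 → E
  i= 9: Y-W =  2 → C
  i=10: N-V = 18 → S
  i=11: Q-U = 22 → W
  i=12: W-P =  7 → H
  i=13: A-U =  6 → G
  i=14: D-W =  7 → H
  i=15: G-C =  4 → E
  i=16: T-R =  2 → C
  i=17: K-S = 18 → S
  i=18: K-O = 22 → W
  i=19: L-E =  7 → H
  i=20: Q-K =  6 → G
  i=21: L-E =  7 → H
  i=22: U-Q =  4 → E
  i=23: V-T =  2 → C
  i=24: M-U = 18 → S
  i=25: O-S = 22 → W
  i=26: R-K =  7 → H
  i=27: H-B =  6 → G
  i=28: Q-J =  7 → H
  i=29: V-R =  4 → E
  shifts repeat with period 7: HECSWHG

HECSWHG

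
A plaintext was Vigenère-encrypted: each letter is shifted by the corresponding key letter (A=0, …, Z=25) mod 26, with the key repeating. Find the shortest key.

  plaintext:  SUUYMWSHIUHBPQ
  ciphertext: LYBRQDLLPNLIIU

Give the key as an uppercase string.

TEH

  i= 0: L-S = 19 → T
  i= 1: Y-U =  4 → E
  i= 2: B-U =  7 → H
  i= 3: R-Y = 19 → T
  i= 4: Q-M =  4 → E
  i= 5: D-W =  7 → H
  i= 6: L-S = 19 → T
  i= 7: L-H =  4 → E
  i= 8: P-I =  7 → H
  i= 9: N-U = 19 → T
  i=10: L-H =  4 → E
  i=11: I-B =  7 → H
  i=12: I-P = 19 → T
  i=13: U-Q =  4 → E
  shifts repeat with period 3: TEH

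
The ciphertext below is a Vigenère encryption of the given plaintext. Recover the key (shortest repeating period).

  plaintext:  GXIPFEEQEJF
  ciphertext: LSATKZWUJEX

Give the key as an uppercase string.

FVSE

  i= 0: L-G =  5 → F
  i= 1: S-X = 21 → V
  i= 2: A-I = 18 → S
  i= 3: T-P =  4 → E
  i= 4: K-F =  5 → F
  i= 5: Z-E = 21 → V
  i= 6: W-E = 18 → S
  i= 7: U-Q =  4 → E
  i= 8: J-E =  5 → F
  i= 9: E-J = 21 → V
  i=10: X-F = 18 → S
  shifts repeat with period 4: FVSE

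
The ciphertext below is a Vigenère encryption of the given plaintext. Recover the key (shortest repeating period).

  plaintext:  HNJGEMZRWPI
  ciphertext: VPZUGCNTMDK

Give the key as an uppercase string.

OCQ

  i= 0: V-H = 14 → O
  i= 1: P-N =  2 → C
  i= 2: Z-J = 16 → Q
  i= 3: U-G = 14 → O
  i= 4: G-E =  2 → C
  i= 5: C-M = 16 → Q
  i= 6: N-Z = 14 → O
  i= 7: T-R =  2 → C
  i= 8: M-W = 16 → Q
  i= 9: D-P = 14 → O
  i=10: K-I =  2 → C
  shifts repeat with period 3: OCQ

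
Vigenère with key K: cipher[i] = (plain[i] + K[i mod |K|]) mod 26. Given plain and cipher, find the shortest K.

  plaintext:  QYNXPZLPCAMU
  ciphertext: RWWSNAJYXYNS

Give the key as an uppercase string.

  i= 0: R-Q =  1 → B
  i= 1: W-Y = 24 → Y
  i= 2: W-N =  9 → J
  i= 3: S-X = 21 → V
  i= 4: N-P = 24 → Y
  i= 5: A-Z =  1 → B
  i= 6: J-L = 24 → Y
  i= 7: Y-P =  9 → J
  i= 8: X-C = 21 → V
  i= 9: Y-A = 24 → Y
  i=10: N-M =  1 → B
  i=11: S-U = 24 → Y
  shifts repeat with period 5: BYJVY

BYJVY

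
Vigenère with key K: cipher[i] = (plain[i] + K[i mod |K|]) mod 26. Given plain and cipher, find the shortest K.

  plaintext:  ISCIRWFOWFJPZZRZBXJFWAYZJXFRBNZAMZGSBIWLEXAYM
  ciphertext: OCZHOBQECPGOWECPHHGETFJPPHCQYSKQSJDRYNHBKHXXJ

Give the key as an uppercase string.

  i= 0: O-I =  6 → G
  i= 1: C-S = 10 → K
  i= 2: Z-C = 23 → X
  i= 3: H-I = 25 → Z
  i= 4: O-R = 23 → X
  i= 5: B-W =  5 → F
  i= 6: Q-F = 11 → L
  i= 7: E-O = 16 → Q
  i= 8: C-W =  6 → G
  i= 9: P-F = 10 → K
  i=10: G-J = 23 → X
  i=11: O-P = 25 → Z
  i=12: W-Z = 23 → X
  i=13: E-Z =  5 → F
  i=14: C-R = 11 → L
  i=15: P-Z = 16 → Q
  i=16: H-B =  6 → G
  i=17: H-X = 10 → K
  i=18: G-J = 23 → X
  i=19: E-F = 25 → Z
  i=20: T-W = 23 → X
  i=21: F-A =  5 → F
  i=22: J-Y = 11 → L
  i=23: P-Z = 16 → Q
  i=24: P-J =  6 → G
  i=25: H-X = 10 → K
  i=26: C-F = 23 → X
  i=27: Q-R = 25 → Z
  i=28: Y-B = 23 → X
  i=29: S-N =  5 → F
  i=30: K-Z = 11 → L
  i=31: Q-A = 16 → Q
  i=32: S-M =  6 → G
  i=33: J-Z = 10 → K
  i=34: D-G = 23 → X
  i=35: R-S = 25 → Z
  i=36: Y-B = 23 → X
  i=37: N-I =  5 → F
  i=38: H-W = 11 → L
  i=39: B-L = 16 → Q
  i=40: K-E =  6 → G
  i=41: H-X = 10 → K
  i=42: X-A = 23 → X
  i=43: X-Y = 25 → Z
  i=44: J-M = 23 → X
  shifts repeat with period 8: GKXZXFLQ

GKXZXFLQ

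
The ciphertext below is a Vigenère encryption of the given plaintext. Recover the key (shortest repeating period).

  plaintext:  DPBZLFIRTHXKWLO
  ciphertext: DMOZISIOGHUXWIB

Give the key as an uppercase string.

AXN

  i= 0: D-D =  0 → A
  i= 1: M-P = 23 → X
  i= 2: O-B = 13 → N
  i= 3: Z-Z =  0 → A
  i= 4: I-L = 23 → X
  i= 5: S-F = 13 → N
  i= 6: I-I =  0 → A
  i= 7: O-R = 23 → X
  i= 8: G-T = 13 → N
  i= 9: H-H =  0 → A
  i=10: U-X = 23 → X
  i=11: X-K = 13 → N
  i=12: W-W =  0 → A
  i=13: I-L = 23 → X
  i=14: B-O = 13 → N
  shifts repeat with period 3: AXN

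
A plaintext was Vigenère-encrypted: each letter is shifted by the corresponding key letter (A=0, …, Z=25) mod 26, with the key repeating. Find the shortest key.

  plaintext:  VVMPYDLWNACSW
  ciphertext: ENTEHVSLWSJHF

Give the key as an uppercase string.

JSHP

  i= 0: E-V =  9 → J
  i= 1: N-V = 18 → S
  i= 2: T-M =  7 → H
  i= 3: E-P = 15 → P
  i= 4: H-Y =  9 → J
  i= 5: V-D = 18 → S
  i= 6: S-L =  7 → H
  i= 7: L-W = 15 → P
  i= 8: W-N =  9 → J
  i= 9: S-A = 18 → S
  i=10: J-C =  7 → H
  i=11: H-S = 15 → P
  i=12: F-W =  9 → J
  shifts repeat with period 4: JSHP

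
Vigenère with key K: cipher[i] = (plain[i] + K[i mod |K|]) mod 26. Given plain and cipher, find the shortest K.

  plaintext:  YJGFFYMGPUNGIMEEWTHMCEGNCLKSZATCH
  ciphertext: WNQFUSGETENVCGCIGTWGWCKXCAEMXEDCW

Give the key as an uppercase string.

  i= 0: W-Y = 24 → Y
  i= 1: N-J =  4 → E
  i= 2: Q-G = 10 → K
  i= 3: F-F =  0 → A
  i= 4: U-F = 15 → P
  i= 5: S-Y = 20 → U
  i= 6: G-M = 20 → U
  i= 7: E-G = 24 → Y
  i= 8: T-P =  4 → E
  i= 9: E-U = 10 → K
  i=10: N-N =  0 → A
  i=11: V-G = 15 → P
  i=12: C-I = 20 → U
  i=13: G-M = 20 → U
  i=14: C-E = 24 → Y
  i=15: I-E =  4 → E
  i=16: G-W = 10 → K
  i=17: T-T =  0 → A
  i=18: W-H = 15 → P
  i=19: G-M = 20 → U
  i=20: W-C = 20 → U
  i=21: C-E = 24 → Y
  i=22: K-G =  4 → E
  i=23: X-N = 10 → K
  i=24: C-C =  0 → A
  i=25: A-L = 15 → P
  i=26: E-K = 20 → U
  i=27: M-S = 20 → U
  i=28: X-Z = 24 → Y
  i=29: E-A =  4 → E
  i=30: D-T = 10 → K
  i=31: C-C =  0 → A
  i=32: W-H = 15 → P
  shifts repeat with period 7: YEKAPUU

YEKAPUU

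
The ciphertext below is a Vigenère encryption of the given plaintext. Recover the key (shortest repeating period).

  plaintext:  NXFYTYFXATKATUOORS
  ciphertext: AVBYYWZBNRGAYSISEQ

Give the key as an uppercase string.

NYWAFYUE

  i= 0: A-N = 13 → N
  i= 1: V-X = 24 → Y
  i= 2: B-F = 22 → W
  i= 3: Y-Y =  0 → A
  i= 4: Y-T =  5 → F
  i= 5: W-Y = 24 → Y
  i= 6: Z-F = 20 → U
  i= 7: B-X =  4 → E
  i= 8: N-A = 13 → N
  i= 9: R-T = 24 → Y
  i=10: G-K = 22 → W
  i=11: A-A =  0 → A
  i=12: Y-T =  5 → F
  i=13: S-U = 24 → Y
  i=14: I-O = 20 → U
  i=15: S-O =  4 → E
  i=16: E-R = 13 → N
  i=17: Q-S = 24 → Y
  shifts repeat with period 8: NYWAFYUE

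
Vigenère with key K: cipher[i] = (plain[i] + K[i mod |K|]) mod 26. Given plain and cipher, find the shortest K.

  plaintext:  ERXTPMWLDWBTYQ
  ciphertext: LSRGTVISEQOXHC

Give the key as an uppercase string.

  i= 0: L-E =  7 → H
  i= 1: S-R =  1 → B
  i= 2: R-X = 20 → U
  i= 3: G-T = 13 → N
  i= 4: T-P =  4 → E
  i= 5: V-M =  9 → J
  i= 6: I-W = 12 → M
  i= 7: S-L =  7 → H
  i= 8: E-D =  1 → B
  i= 9: Q-W = 20 → U
  i=10: O-B = 13 → N
  i=11: X-T =  4 → E
  i=12: H-Y =  9 → J
  i=13: C-Q = 12 → M
  shifts repeat with period 7: HBUNEJM

HBUNEJM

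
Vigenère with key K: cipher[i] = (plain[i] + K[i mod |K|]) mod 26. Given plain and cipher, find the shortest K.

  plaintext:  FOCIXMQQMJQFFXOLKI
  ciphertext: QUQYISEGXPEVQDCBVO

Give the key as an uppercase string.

LGOQ

  i= 0: Q-F = 11 → L
  i= 1: U-O =  6 → G
  i= 2: Q-C = 14 → O
  i= 3: Y-I = 16 → Q
  i= 4: I-X = 11 → L
  i= 5: S-M =  6 → G
  i= 6: E-Q = 14 → O
  i= 7: G-Q = 16 → Q
  i= 8: X-M = 11 → L
  i= 9: P-J =  6 → G
  i=10: E-Q = 14 → O
  i=11: V-F = 16 → Q
  i=12: Q-F = 11 → L
  i=13: D-X =  6 → G
  i=14: C-O = 14 → O
  i=15: B-L = 16 → Q
  i=16: V-K = 11 → L
  i=17: O-I =  6 → G
  shifts repeat with period 4: LGOQ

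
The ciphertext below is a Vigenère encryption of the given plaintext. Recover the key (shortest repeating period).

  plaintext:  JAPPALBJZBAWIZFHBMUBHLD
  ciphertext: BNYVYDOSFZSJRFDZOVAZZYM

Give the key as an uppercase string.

SNJGY

  i= 0: B-J = 18 → S
  i= 1: N-A = 13 → N
  i= 2: Y-P =  9 → J
  i= 3: V-P =  6 → G
  i= 4: Y-A = 24 → Y
  i= 5: D-L = 18 → S
  i= 6: O-B = 13 → N
  i= 7: S-J =  9 → J
  i= 8: F-Z =  6 → G
  i= 9: Z-B = 24 → Y
  i=10: S-A = 18 → S
  i=11: J-W = 13 → N
  i=12: R-I =  9 → J
  i=13: F-Z =  6 → G
  i=14: D-F = 24 → Y
  i=15: Z-H = 18 → S
  i=16: O-B = 13 → N
  i=17: V-M =  9 → J
  i=18: A-U =  6 → G
  i=19: Z-B = 24 → Y
  i=20: Z-H = 18 → S
  i=21: Y-L = 13 → N
  i=22: M-D =  9 → J
  shifts repeat with period 5: SNJGY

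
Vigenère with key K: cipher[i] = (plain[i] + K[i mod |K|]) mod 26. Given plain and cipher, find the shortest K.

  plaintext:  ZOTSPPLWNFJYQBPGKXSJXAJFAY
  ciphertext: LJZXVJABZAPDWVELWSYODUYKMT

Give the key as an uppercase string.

MVGFGUPF

  i= 0: L-Z = 12 → M
  i= 1: J-O = 21 → V
  i= 2: Z-T =  6 → G
  i= 3: X-S =  5 → F
  i= 4: V-P =  6 → G
  i= 5: J-P = 20 → U
  i= 6: A-L = 15 → P
  i= 7: B-W =  5 → F
  i= 8: Z-N = 12 → M
  i= 9: A-F = 21 → V
  i=10: P-J =  6 → G
  i=11: D-Y =  5 → F
  i=12: W-Q =  6 → G
  i=13: V-B = 20 → U
  i=14: E-P = 15 → P
  i=15: L-G =  5 → F
  i=16: W-K = 12 → M
  i=17: S-X = 21 → V
  i=18: Y-S =  6 → G
  i=19: O-J =  5 → F
  i=20: D-X =  6 → G
  i=21: U-A = 20 → U
  i=22: Y-J = 15 → P
  i=23: K-F =  5 → F
  i=24: M-A = 12 → M
  i=25: T-Y = 21 → V
  shifts repeat with period 8: MVGFGUPF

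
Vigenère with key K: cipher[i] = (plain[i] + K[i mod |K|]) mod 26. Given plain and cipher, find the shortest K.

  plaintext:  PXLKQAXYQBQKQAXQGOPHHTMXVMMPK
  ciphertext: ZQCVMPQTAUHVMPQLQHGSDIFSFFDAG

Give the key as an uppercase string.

KTRLWPTV

  i= 0: Z-P = 10 → K
  i= 1: Q-X = 19 → T
  i= 2: C-L = 17 → R
  i= 3: V-K = 11 → L
  i= 4: M-Q = 22 → W
  i= 5: P-A = 15 → P
  i= 6: Q-X = 19 → T
  i= 7: T-Y = 21 → V
  i= 8: A-Q = 10 → K
  i= 9: U-B = 19 → T
  i=10: H-Q = 17 → R
  i=11: V-K = 11 → L
  i=12: M-Q = 22 → W
  i=13: P-A = 15 → P
  i=14: Q-X = 19 → T
  i=15: L-Q = 21 → V
  i=16: Q-G = 10 → K
  i=17: H-O = 19 → T
  i=18: G-P = 17 → R
  i=19: S-H = 11 → L
  i=20: D-H = 22 → W
  i=21: I-T = 15 → P
  i=22: F-M = 19 → T
  i=23: S-X = 21 → V
  i=24: F-V = 10 → K
  i=25: F-M = 19 → T
  i=26: D-M = 17 → R
  i=27: A-P = 11 → L
  i=28: G-K = 22 → W
  shifts repeat with period 8: KTRLWPTV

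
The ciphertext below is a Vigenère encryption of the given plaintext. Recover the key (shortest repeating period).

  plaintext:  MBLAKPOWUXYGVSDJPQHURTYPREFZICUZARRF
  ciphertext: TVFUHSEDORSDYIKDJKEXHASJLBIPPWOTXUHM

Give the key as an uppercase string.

HUUUXDQ

  i= 0: T-M =  7 → H
  i= 1: V-B = 20 → U
  i= 2: F-L = 20 → U
  i= 3: U-A = 20 → U
  i= 4: H-K = 23 → X
  i= 5: S-P =  3 → D
  i= 6: E-O = 16 → Q
  i= 7: D-W =  7 → H
  i= 8: O-U = 20 → U
  i= 9: R-X = 20 → U
  i=10: S-Y = 20 → U
  i=11: D-G = 23 → X
  i=12: Y-V =  3 → D
  i=13: I-S = 16 → Q
  i=14: K-D =  7 → H
  i=15: D-J = 20 → U
  i=16: J-P = 20 → U
  i=17: K-Q = 20 → U
  i=18: E-H = 23 → X
  i=19: X-U =  3 → D
  i=20: H-R = 16 → Q
  i=21: A-T =  7 → H
  i=22: S-Y = 20 → U
  i=23: J-P = 20 → U
  i=24: L-R = 20 → U
  i=25: B-E = 23 → X
  i=26: I-F =  3 → D
  i=27: P-Z = 16 → Q
  i=28: P-I =  7 → H
  i=29: W-C = 20 → U
  i=30: O-U = 20 → U
  i=31: T-Z = 20 → U
  i=32: X-A = 23 → X
  i=33: U-R =  3 → D
  i=34: H-R = 16 → Q
  i=35: M-F =  7 → H
  shifts repeat with period 7: HUUUXDQ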